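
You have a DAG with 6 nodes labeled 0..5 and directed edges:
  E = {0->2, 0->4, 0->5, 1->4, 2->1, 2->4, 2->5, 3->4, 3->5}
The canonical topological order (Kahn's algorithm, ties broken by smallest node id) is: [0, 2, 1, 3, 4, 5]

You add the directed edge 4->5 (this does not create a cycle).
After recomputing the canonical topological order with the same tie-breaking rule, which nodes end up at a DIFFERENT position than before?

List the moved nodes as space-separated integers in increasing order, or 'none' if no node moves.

Answer: none

Derivation:
Old toposort: [0, 2, 1, 3, 4, 5]
Added edge 4->5
Recompute Kahn (smallest-id tiebreak):
  initial in-degrees: [0, 1, 1, 0, 4, 4]
  ready (indeg=0): [0, 3]
  pop 0: indeg[2]->0; indeg[4]->3; indeg[5]->3 | ready=[2, 3] | order so far=[0]
  pop 2: indeg[1]->0; indeg[4]->2; indeg[5]->2 | ready=[1, 3] | order so far=[0, 2]
  pop 1: indeg[4]->1 | ready=[3] | order so far=[0, 2, 1]
  pop 3: indeg[4]->0; indeg[5]->1 | ready=[4] | order so far=[0, 2, 1, 3]
  pop 4: indeg[5]->0 | ready=[5] | order so far=[0, 2, 1, 3, 4]
  pop 5: no out-edges | ready=[] | order so far=[0, 2, 1, 3, 4, 5]
New canonical toposort: [0, 2, 1, 3, 4, 5]
Compare positions:
  Node 0: index 0 -> 0 (same)
  Node 1: index 2 -> 2 (same)
  Node 2: index 1 -> 1 (same)
  Node 3: index 3 -> 3 (same)
  Node 4: index 4 -> 4 (same)
  Node 5: index 5 -> 5 (same)
Nodes that changed position: none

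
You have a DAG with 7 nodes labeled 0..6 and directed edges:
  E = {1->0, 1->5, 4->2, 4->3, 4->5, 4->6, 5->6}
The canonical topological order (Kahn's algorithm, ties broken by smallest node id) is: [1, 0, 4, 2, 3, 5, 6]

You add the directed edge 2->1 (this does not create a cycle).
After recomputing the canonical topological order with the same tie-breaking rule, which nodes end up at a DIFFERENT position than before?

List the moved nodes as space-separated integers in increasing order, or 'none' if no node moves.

Answer: 0 1 2 4

Derivation:
Old toposort: [1, 0, 4, 2, 3, 5, 6]
Added edge 2->1
Recompute Kahn (smallest-id tiebreak):
  initial in-degrees: [1, 1, 1, 1, 0, 2, 2]
  ready (indeg=0): [4]
  pop 4: indeg[2]->0; indeg[3]->0; indeg[5]->1; indeg[6]->1 | ready=[2, 3] | order so far=[4]
  pop 2: indeg[1]->0 | ready=[1, 3] | order so far=[4, 2]
  pop 1: indeg[0]->0; indeg[5]->0 | ready=[0, 3, 5] | order so far=[4, 2, 1]
  pop 0: no out-edges | ready=[3, 5] | order so far=[4, 2, 1, 0]
  pop 3: no out-edges | ready=[5] | order so far=[4, 2, 1, 0, 3]
  pop 5: indeg[6]->0 | ready=[6] | order so far=[4, 2, 1, 0, 3, 5]
  pop 6: no out-edges | ready=[] | order so far=[4, 2, 1, 0, 3, 5, 6]
New canonical toposort: [4, 2, 1, 0, 3, 5, 6]
Compare positions:
  Node 0: index 1 -> 3 (moved)
  Node 1: index 0 -> 2 (moved)
  Node 2: index 3 -> 1 (moved)
  Node 3: index 4 -> 4 (same)
  Node 4: index 2 -> 0 (moved)
  Node 5: index 5 -> 5 (same)
  Node 6: index 6 -> 6 (same)
Nodes that changed position: 0 1 2 4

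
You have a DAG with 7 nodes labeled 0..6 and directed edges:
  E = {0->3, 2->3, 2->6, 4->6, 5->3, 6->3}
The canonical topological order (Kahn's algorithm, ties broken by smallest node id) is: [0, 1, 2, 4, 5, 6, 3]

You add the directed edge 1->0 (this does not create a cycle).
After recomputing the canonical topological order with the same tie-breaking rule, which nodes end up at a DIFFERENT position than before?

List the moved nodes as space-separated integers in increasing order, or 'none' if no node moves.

Answer: 0 1

Derivation:
Old toposort: [0, 1, 2, 4, 5, 6, 3]
Added edge 1->0
Recompute Kahn (smallest-id tiebreak):
  initial in-degrees: [1, 0, 0, 4, 0, 0, 2]
  ready (indeg=0): [1, 2, 4, 5]
  pop 1: indeg[0]->0 | ready=[0, 2, 4, 5] | order so far=[1]
  pop 0: indeg[3]->3 | ready=[2, 4, 5] | order so far=[1, 0]
  pop 2: indeg[3]->2; indeg[6]->1 | ready=[4, 5] | order so far=[1, 0, 2]
  pop 4: indeg[6]->0 | ready=[5, 6] | order so far=[1, 0, 2, 4]
  pop 5: indeg[3]->1 | ready=[6] | order so far=[1, 0, 2, 4, 5]
  pop 6: indeg[3]->0 | ready=[3] | order so far=[1, 0, 2, 4, 5, 6]
  pop 3: no out-edges | ready=[] | order so far=[1, 0, 2, 4, 5, 6, 3]
New canonical toposort: [1, 0, 2, 4, 5, 6, 3]
Compare positions:
  Node 0: index 0 -> 1 (moved)
  Node 1: index 1 -> 0 (moved)
  Node 2: index 2 -> 2 (same)
  Node 3: index 6 -> 6 (same)
  Node 4: index 3 -> 3 (same)
  Node 5: index 4 -> 4 (same)
  Node 6: index 5 -> 5 (same)
Nodes that changed position: 0 1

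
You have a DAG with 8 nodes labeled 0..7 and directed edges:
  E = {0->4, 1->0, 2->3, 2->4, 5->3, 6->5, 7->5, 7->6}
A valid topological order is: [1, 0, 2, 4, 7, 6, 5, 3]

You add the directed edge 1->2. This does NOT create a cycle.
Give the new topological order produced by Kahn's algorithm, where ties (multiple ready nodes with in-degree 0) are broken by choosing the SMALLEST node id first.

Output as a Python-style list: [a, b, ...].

Old toposort: [1, 0, 2, 4, 7, 6, 5, 3]
Added edge: 1->2
Position of 1 (0) < position of 2 (2). Old order still valid.
Run Kahn's algorithm (break ties by smallest node id):
  initial in-degrees: [1, 0, 1, 2, 2, 2, 1, 0]
  ready (indeg=0): [1, 7]
  pop 1: indeg[0]->0; indeg[2]->0 | ready=[0, 2, 7] | order so far=[1]
  pop 0: indeg[4]->1 | ready=[2, 7] | order so far=[1, 0]
  pop 2: indeg[3]->1; indeg[4]->0 | ready=[4, 7] | order so far=[1, 0, 2]
  pop 4: no out-edges | ready=[7] | order so far=[1, 0, 2, 4]
  pop 7: indeg[5]->1; indeg[6]->0 | ready=[6] | order so far=[1, 0, 2, 4, 7]
  pop 6: indeg[5]->0 | ready=[5] | order so far=[1, 0, 2, 4, 7, 6]
  pop 5: indeg[3]->0 | ready=[3] | order so far=[1, 0, 2, 4, 7, 6, 5]
  pop 3: no out-edges | ready=[] | order so far=[1, 0, 2, 4, 7, 6, 5, 3]
  Result: [1, 0, 2, 4, 7, 6, 5, 3]

Answer: [1, 0, 2, 4, 7, 6, 5, 3]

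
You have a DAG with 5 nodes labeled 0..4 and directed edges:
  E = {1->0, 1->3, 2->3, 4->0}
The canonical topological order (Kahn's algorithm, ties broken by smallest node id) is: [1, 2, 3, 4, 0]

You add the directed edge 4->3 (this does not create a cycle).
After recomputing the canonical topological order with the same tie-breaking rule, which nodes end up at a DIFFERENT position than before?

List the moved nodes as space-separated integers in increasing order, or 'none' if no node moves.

Answer: 0 3 4

Derivation:
Old toposort: [1, 2, 3, 4, 0]
Added edge 4->3
Recompute Kahn (smallest-id tiebreak):
  initial in-degrees: [2, 0, 0, 3, 0]
  ready (indeg=0): [1, 2, 4]
  pop 1: indeg[0]->1; indeg[3]->2 | ready=[2, 4] | order so far=[1]
  pop 2: indeg[3]->1 | ready=[4] | order so far=[1, 2]
  pop 4: indeg[0]->0; indeg[3]->0 | ready=[0, 3] | order so far=[1, 2, 4]
  pop 0: no out-edges | ready=[3] | order so far=[1, 2, 4, 0]
  pop 3: no out-edges | ready=[] | order so far=[1, 2, 4, 0, 3]
New canonical toposort: [1, 2, 4, 0, 3]
Compare positions:
  Node 0: index 4 -> 3 (moved)
  Node 1: index 0 -> 0 (same)
  Node 2: index 1 -> 1 (same)
  Node 3: index 2 -> 4 (moved)
  Node 4: index 3 -> 2 (moved)
Nodes that changed position: 0 3 4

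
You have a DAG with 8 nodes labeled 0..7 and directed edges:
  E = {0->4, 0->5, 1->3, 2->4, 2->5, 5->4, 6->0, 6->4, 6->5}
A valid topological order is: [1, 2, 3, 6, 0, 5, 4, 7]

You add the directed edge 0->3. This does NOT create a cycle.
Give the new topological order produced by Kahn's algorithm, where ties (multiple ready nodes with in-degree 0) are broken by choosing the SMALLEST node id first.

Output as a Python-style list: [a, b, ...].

Old toposort: [1, 2, 3, 6, 0, 5, 4, 7]
Added edge: 0->3
Position of 0 (4) > position of 3 (2). Must reorder: 0 must now come before 3.
Run Kahn's algorithm (break ties by smallest node id):
  initial in-degrees: [1, 0, 0, 2, 4, 3, 0, 0]
  ready (indeg=0): [1, 2, 6, 7]
  pop 1: indeg[3]->1 | ready=[2, 6, 7] | order so far=[1]
  pop 2: indeg[4]->3; indeg[5]->2 | ready=[6, 7] | order so far=[1, 2]
  pop 6: indeg[0]->0; indeg[4]->2; indeg[5]->1 | ready=[0, 7] | order so far=[1, 2, 6]
  pop 0: indeg[3]->0; indeg[4]->1; indeg[5]->0 | ready=[3, 5, 7] | order so far=[1, 2, 6, 0]
  pop 3: no out-edges | ready=[5, 7] | order so far=[1, 2, 6, 0, 3]
  pop 5: indeg[4]->0 | ready=[4, 7] | order so far=[1, 2, 6, 0, 3, 5]
  pop 4: no out-edges | ready=[7] | order so far=[1, 2, 6, 0, 3, 5, 4]
  pop 7: no out-edges | ready=[] | order so far=[1, 2, 6, 0, 3, 5, 4, 7]
  Result: [1, 2, 6, 0, 3, 5, 4, 7]

Answer: [1, 2, 6, 0, 3, 5, 4, 7]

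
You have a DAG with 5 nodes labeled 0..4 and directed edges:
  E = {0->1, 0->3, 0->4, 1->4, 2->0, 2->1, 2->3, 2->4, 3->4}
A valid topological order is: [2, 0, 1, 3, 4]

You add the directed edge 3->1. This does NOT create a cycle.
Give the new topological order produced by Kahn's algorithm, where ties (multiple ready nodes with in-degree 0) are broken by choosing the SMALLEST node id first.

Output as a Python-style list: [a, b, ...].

Answer: [2, 0, 3, 1, 4]

Derivation:
Old toposort: [2, 0, 1, 3, 4]
Added edge: 3->1
Position of 3 (3) > position of 1 (2). Must reorder: 3 must now come before 1.
Run Kahn's algorithm (break ties by smallest node id):
  initial in-degrees: [1, 3, 0, 2, 4]
  ready (indeg=0): [2]
  pop 2: indeg[0]->0; indeg[1]->2; indeg[3]->1; indeg[4]->3 | ready=[0] | order so far=[2]
  pop 0: indeg[1]->1; indeg[3]->0; indeg[4]->2 | ready=[3] | order so far=[2, 0]
  pop 3: indeg[1]->0; indeg[4]->1 | ready=[1] | order so far=[2, 0, 3]
  pop 1: indeg[4]->0 | ready=[4] | order so far=[2, 0, 3, 1]
  pop 4: no out-edges | ready=[] | order so far=[2, 0, 3, 1, 4]
  Result: [2, 0, 3, 1, 4]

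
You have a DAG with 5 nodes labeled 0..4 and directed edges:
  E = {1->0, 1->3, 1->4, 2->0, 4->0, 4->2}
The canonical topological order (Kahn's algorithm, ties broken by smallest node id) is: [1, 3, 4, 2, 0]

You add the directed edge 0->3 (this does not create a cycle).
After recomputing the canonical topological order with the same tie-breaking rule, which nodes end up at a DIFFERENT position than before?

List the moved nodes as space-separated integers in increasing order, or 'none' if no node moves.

Answer: 0 2 3 4

Derivation:
Old toposort: [1, 3, 4, 2, 0]
Added edge 0->3
Recompute Kahn (smallest-id tiebreak):
  initial in-degrees: [3, 0, 1, 2, 1]
  ready (indeg=0): [1]
  pop 1: indeg[0]->2; indeg[3]->1; indeg[4]->0 | ready=[4] | order so far=[1]
  pop 4: indeg[0]->1; indeg[2]->0 | ready=[2] | order so far=[1, 4]
  pop 2: indeg[0]->0 | ready=[0] | order so far=[1, 4, 2]
  pop 0: indeg[3]->0 | ready=[3] | order so far=[1, 4, 2, 0]
  pop 3: no out-edges | ready=[] | order so far=[1, 4, 2, 0, 3]
New canonical toposort: [1, 4, 2, 0, 3]
Compare positions:
  Node 0: index 4 -> 3 (moved)
  Node 1: index 0 -> 0 (same)
  Node 2: index 3 -> 2 (moved)
  Node 3: index 1 -> 4 (moved)
  Node 4: index 2 -> 1 (moved)
Nodes that changed position: 0 2 3 4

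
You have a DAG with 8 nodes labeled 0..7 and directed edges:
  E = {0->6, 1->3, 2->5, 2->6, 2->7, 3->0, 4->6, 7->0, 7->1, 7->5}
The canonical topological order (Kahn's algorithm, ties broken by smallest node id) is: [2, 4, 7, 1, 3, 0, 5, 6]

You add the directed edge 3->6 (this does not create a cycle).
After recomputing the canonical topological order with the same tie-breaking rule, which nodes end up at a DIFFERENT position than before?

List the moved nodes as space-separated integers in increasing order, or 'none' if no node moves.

Old toposort: [2, 4, 7, 1, 3, 0, 5, 6]
Added edge 3->6
Recompute Kahn (smallest-id tiebreak):
  initial in-degrees: [2, 1, 0, 1, 0, 2, 4, 1]
  ready (indeg=0): [2, 4]
  pop 2: indeg[5]->1; indeg[6]->3; indeg[7]->0 | ready=[4, 7] | order so far=[2]
  pop 4: indeg[6]->2 | ready=[7] | order so far=[2, 4]
  pop 7: indeg[0]->1; indeg[1]->0; indeg[5]->0 | ready=[1, 5] | order so far=[2, 4, 7]
  pop 1: indeg[3]->0 | ready=[3, 5] | order so far=[2, 4, 7, 1]
  pop 3: indeg[0]->0; indeg[6]->1 | ready=[0, 5] | order so far=[2, 4, 7, 1, 3]
  pop 0: indeg[6]->0 | ready=[5, 6] | order so far=[2, 4, 7, 1, 3, 0]
  pop 5: no out-edges | ready=[6] | order so far=[2, 4, 7, 1, 3, 0, 5]
  pop 6: no out-edges | ready=[] | order so far=[2, 4, 7, 1, 3, 0, 5, 6]
New canonical toposort: [2, 4, 7, 1, 3, 0, 5, 6]
Compare positions:
  Node 0: index 5 -> 5 (same)
  Node 1: index 3 -> 3 (same)
  Node 2: index 0 -> 0 (same)
  Node 3: index 4 -> 4 (same)
  Node 4: index 1 -> 1 (same)
  Node 5: index 6 -> 6 (same)
  Node 6: index 7 -> 7 (same)
  Node 7: index 2 -> 2 (same)
Nodes that changed position: none

Answer: none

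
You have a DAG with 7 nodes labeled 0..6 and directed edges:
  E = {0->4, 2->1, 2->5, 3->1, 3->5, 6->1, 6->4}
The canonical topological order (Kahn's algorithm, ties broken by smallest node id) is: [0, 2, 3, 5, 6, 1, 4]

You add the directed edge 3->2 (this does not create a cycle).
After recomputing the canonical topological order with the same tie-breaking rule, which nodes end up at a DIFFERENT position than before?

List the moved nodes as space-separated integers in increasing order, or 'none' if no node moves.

Old toposort: [0, 2, 3, 5, 6, 1, 4]
Added edge 3->2
Recompute Kahn (smallest-id tiebreak):
  initial in-degrees: [0, 3, 1, 0, 2, 2, 0]
  ready (indeg=0): [0, 3, 6]
  pop 0: indeg[4]->1 | ready=[3, 6] | order so far=[0]
  pop 3: indeg[1]->2; indeg[2]->0; indeg[5]->1 | ready=[2, 6] | order so far=[0, 3]
  pop 2: indeg[1]->1; indeg[5]->0 | ready=[5, 6] | order so far=[0, 3, 2]
  pop 5: no out-edges | ready=[6] | order so far=[0, 3, 2, 5]
  pop 6: indeg[1]->0; indeg[4]->0 | ready=[1, 4] | order so far=[0, 3, 2, 5, 6]
  pop 1: no out-edges | ready=[4] | order so far=[0, 3, 2, 5, 6, 1]
  pop 4: no out-edges | ready=[] | order so far=[0, 3, 2, 5, 6, 1, 4]
New canonical toposort: [0, 3, 2, 5, 6, 1, 4]
Compare positions:
  Node 0: index 0 -> 0 (same)
  Node 1: index 5 -> 5 (same)
  Node 2: index 1 -> 2 (moved)
  Node 3: index 2 -> 1 (moved)
  Node 4: index 6 -> 6 (same)
  Node 5: index 3 -> 3 (same)
  Node 6: index 4 -> 4 (same)
Nodes that changed position: 2 3

Answer: 2 3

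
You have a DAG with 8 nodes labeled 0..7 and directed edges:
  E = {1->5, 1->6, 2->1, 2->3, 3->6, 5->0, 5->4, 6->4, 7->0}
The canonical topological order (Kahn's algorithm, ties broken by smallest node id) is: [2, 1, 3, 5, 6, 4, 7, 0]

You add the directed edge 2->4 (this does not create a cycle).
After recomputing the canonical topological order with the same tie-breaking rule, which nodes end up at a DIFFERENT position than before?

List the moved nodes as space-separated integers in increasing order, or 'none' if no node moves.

Answer: none

Derivation:
Old toposort: [2, 1, 3, 5, 6, 4, 7, 0]
Added edge 2->4
Recompute Kahn (smallest-id tiebreak):
  initial in-degrees: [2, 1, 0, 1, 3, 1, 2, 0]
  ready (indeg=0): [2, 7]
  pop 2: indeg[1]->0; indeg[3]->0; indeg[4]->2 | ready=[1, 3, 7] | order so far=[2]
  pop 1: indeg[5]->0; indeg[6]->1 | ready=[3, 5, 7] | order so far=[2, 1]
  pop 3: indeg[6]->0 | ready=[5, 6, 7] | order so far=[2, 1, 3]
  pop 5: indeg[0]->1; indeg[4]->1 | ready=[6, 7] | order so far=[2, 1, 3, 5]
  pop 6: indeg[4]->0 | ready=[4, 7] | order so far=[2, 1, 3, 5, 6]
  pop 4: no out-edges | ready=[7] | order so far=[2, 1, 3, 5, 6, 4]
  pop 7: indeg[0]->0 | ready=[0] | order so far=[2, 1, 3, 5, 6, 4, 7]
  pop 0: no out-edges | ready=[] | order so far=[2, 1, 3, 5, 6, 4, 7, 0]
New canonical toposort: [2, 1, 3, 5, 6, 4, 7, 0]
Compare positions:
  Node 0: index 7 -> 7 (same)
  Node 1: index 1 -> 1 (same)
  Node 2: index 0 -> 0 (same)
  Node 3: index 2 -> 2 (same)
  Node 4: index 5 -> 5 (same)
  Node 5: index 3 -> 3 (same)
  Node 6: index 4 -> 4 (same)
  Node 7: index 6 -> 6 (same)
Nodes that changed position: none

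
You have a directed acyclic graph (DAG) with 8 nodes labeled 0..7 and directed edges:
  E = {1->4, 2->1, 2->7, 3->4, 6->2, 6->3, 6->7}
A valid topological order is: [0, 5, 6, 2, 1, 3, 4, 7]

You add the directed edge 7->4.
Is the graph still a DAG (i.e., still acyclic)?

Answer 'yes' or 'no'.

Answer: yes

Derivation:
Given toposort: [0, 5, 6, 2, 1, 3, 4, 7]
Position of 7: index 7; position of 4: index 6
New edge 7->4: backward (u after v in old order)
Backward edge: old toposort is now invalid. Check if this creates a cycle.
Does 4 already reach 7? Reachable from 4: [4]. NO -> still a DAG (reorder needed).
Still a DAG? yes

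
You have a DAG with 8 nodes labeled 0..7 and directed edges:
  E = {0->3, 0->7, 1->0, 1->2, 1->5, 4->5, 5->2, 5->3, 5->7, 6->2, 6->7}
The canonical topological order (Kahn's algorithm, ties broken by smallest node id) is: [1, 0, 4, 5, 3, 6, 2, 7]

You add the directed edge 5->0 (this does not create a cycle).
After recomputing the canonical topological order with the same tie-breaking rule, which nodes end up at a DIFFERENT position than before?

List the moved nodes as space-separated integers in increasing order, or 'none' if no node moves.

Old toposort: [1, 0, 4, 5, 3, 6, 2, 7]
Added edge 5->0
Recompute Kahn (smallest-id tiebreak):
  initial in-degrees: [2, 0, 3, 2, 0, 2, 0, 3]
  ready (indeg=0): [1, 4, 6]
  pop 1: indeg[0]->1; indeg[2]->2; indeg[5]->1 | ready=[4, 6] | order so far=[1]
  pop 4: indeg[5]->0 | ready=[5, 6] | order so far=[1, 4]
  pop 5: indeg[0]->0; indeg[2]->1; indeg[3]->1; indeg[7]->2 | ready=[0, 6] | order so far=[1, 4, 5]
  pop 0: indeg[3]->0; indeg[7]->1 | ready=[3, 6] | order so far=[1, 4, 5, 0]
  pop 3: no out-edges | ready=[6] | order so far=[1, 4, 5, 0, 3]
  pop 6: indeg[2]->0; indeg[7]->0 | ready=[2, 7] | order so far=[1, 4, 5, 0, 3, 6]
  pop 2: no out-edges | ready=[7] | order so far=[1, 4, 5, 0, 3, 6, 2]
  pop 7: no out-edges | ready=[] | order so far=[1, 4, 5, 0, 3, 6, 2, 7]
New canonical toposort: [1, 4, 5, 0, 3, 6, 2, 7]
Compare positions:
  Node 0: index 1 -> 3 (moved)
  Node 1: index 0 -> 0 (same)
  Node 2: index 6 -> 6 (same)
  Node 3: index 4 -> 4 (same)
  Node 4: index 2 -> 1 (moved)
  Node 5: index 3 -> 2 (moved)
  Node 6: index 5 -> 5 (same)
  Node 7: index 7 -> 7 (same)
Nodes that changed position: 0 4 5

Answer: 0 4 5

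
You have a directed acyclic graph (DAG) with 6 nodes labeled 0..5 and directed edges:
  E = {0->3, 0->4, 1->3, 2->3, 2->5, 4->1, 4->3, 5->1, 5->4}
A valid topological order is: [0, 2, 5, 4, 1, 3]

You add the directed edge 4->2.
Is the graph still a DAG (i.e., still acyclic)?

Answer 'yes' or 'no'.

Given toposort: [0, 2, 5, 4, 1, 3]
Position of 4: index 3; position of 2: index 1
New edge 4->2: backward (u after v in old order)
Backward edge: old toposort is now invalid. Check if this creates a cycle.
Does 2 already reach 4? Reachable from 2: [1, 2, 3, 4, 5]. YES -> cycle!
Still a DAG? no

Answer: no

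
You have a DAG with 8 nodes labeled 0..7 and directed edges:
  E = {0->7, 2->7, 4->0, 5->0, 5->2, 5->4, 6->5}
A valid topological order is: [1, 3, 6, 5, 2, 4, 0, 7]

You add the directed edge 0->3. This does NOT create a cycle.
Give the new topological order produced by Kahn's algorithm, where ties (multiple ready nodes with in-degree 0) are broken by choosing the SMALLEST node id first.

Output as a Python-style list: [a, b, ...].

Answer: [1, 6, 5, 2, 4, 0, 3, 7]

Derivation:
Old toposort: [1, 3, 6, 5, 2, 4, 0, 7]
Added edge: 0->3
Position of 0 (6) > position of 3 (1). Must reorder: 0 must now come before 3.
Run Kahn's algorithm (break ties by smallest node id):
  initial in-degrees: [2, 0, 1, 1, 1, 1, 0, 2]
  ready (indeg=0): [1, 6]
  pop 1: no out-edges | ready=[6] | order so far=[1]
  pop 6: indeg[5]->0 | ready=[5] | order so far=[1, 6]
  pop 5: indeg[0]->1; indeg[2]->0; indeg[4]->0 | ready=[2, 4] | order so far=[1, 6, 5]
  pop 2: indeg[7]->1 | ready=[4] | order so far=[1, 6, 5, 2]
  pop 4: indeg[0]->0 | ready=[0] | order so far=[1, 6, 5, 2, 4]
  pop 0: indeg[3]->0; indeg[7]->0 | ready=[3, 7] | order so far=[1, 6, 5, 2, 4, 0]
  pop 3: no out-edges | ready=[7] | order so far=[1, 6, 5, 2, 4, 0, 3]
  pop 7: no out-edges | ready=[] | order so far=[1, 6, 5, 2, 4, 0, 3, 7]
  Result: [1, 6, 5, 2, 4, 0, 3, 7]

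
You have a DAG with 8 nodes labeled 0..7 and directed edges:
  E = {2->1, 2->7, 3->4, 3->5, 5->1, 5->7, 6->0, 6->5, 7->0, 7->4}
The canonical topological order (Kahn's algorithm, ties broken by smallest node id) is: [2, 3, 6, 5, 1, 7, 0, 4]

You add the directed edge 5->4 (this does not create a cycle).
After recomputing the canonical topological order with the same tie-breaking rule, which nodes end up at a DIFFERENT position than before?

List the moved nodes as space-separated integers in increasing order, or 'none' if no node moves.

Old toposort: [2, 3, 6, 5, 1, 7, 0, 4]
Added edge 5->4
Recompute Kahn (smallest-id tiebreak):
  initial in-degrees: [2, 2, 0, 0, 3, 2, 0, 2]
  ready (indeg=0): [2, 3, 6]
  pop 2: indeg[1]->1; indeg[7]->1 | ready=[3, 6] | order so far=[2]
  pop 3: indeg[4]->2; indeg[5]->1 | ready=[6] | order so far=[2, 3]
  pop 6: indeg[0]->1; indeg[5]->0 | ready=[5] | order so far=[2, 3, 6]
  pop 5: indeg[1]->0; indeg[4]->1; indeg[7]->0 | ready=[1, 7] | order so far=[2, 3, 6, 5]
  pop 1: no out-edges | ready=[7] | order so far=[2, 3, 6, 5, 1]
  pop 7: indeg[0]->0; indeg[4]->0 | ready=[0, 4] | order so far=[2, 3, 6, 5, 1, 7]
  pop 0: no out-edges | ready=[4] | order so far=[2, 3, 6, 5, 1, 7, 0]
  pop 4: no out-edges | ready=[] | order so far=[2, 3, 6, 5, 1, 7, 0, 4]
New canonical toposort: [2, 3, 6, 5, 1, 7, 0, 4]
Compare positions:
  Node 0: index 6 -> 6 (same)
  Node 1: index 4 -> 4 (same)
  Node 2: index 0 -> 0 (same)
  Node 3: index 1 -> 1 (same)
  Node 4: index 7 -> 7 (same)
  Node 5: index 3 -> 3 (same)
  Node 6: index 2 -> 2 (same)
  Node 7: index 5 -> 5 (same)
Nodes that changed position: none

Answer: none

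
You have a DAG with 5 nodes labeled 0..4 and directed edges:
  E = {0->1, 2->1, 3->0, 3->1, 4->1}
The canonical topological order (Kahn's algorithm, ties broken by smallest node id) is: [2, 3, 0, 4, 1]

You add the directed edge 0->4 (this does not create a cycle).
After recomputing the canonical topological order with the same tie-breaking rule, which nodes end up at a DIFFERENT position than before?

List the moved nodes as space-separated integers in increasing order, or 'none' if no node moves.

Old toposort: [2, 3, 0, 4, 1]
Added edge 0->4
Recompute Kahn (smallest-id tiebreak):
  initial in-degrees: [1, 4, 0, 0, 1]
  ready (indeg=0): [2, 3]
  pop 2: indeg[1]->3 | ready=[3] | order so far=[2]
  pop 3: indeg[0]->0; indeg[1]->2 | ready=[0] | order so far=[2, 3]
  pop 0: indeg[1]->1; indeg[4]->0 | ready=[4] | order so far=[2, 3, 0]
  pop 4: indeg[1]->0 | ready=[1] | order so far=[2, 3, 0, 4]
  pop 1: no out-edges | ready=[] | order so far=[2, 3, 0, 4, 1]
New canonical toposort: [2, 3, 0, 4, 1]
Compare positions:
  Node 0: index 2 -> 2 (same)
  Node 1: index 4 -> 4 (same)
  Node 2: index 0 -> 0 (same)
  Node 3: index 1 -> 1 (same)
  Node 4: index 3 -> 3 (same)
Nodes that changed position: none

Answer: none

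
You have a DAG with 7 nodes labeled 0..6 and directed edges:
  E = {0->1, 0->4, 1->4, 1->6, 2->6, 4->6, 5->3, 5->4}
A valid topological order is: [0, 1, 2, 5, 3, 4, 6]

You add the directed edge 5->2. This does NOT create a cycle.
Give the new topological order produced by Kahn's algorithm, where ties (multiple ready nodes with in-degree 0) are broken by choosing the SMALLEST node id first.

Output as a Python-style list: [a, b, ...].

Old toposort: [0, 1, 2, 5, 3, 4, 6]
Added edge: 5->2
Position of 5 (3) > position of 2 (2). Must reorder: 5 must now come before 2.
Run Kahn's algorithm (break ties by smallest node id):
  initial in-degrees: [0, 1, 1, 1, 3, 0, 3]
  ready (indeg=0): [0, 5]
  pop 0: indeg[1]->0; indeg[4]->2 | ready=[1, 5] | order so far=[0]
  pop 1: indeg[4]->1; indeg[6]->2 | ready=[5] | order so far=[0, 1]
  pop 5: indeg[2]->0; indeg[3]->0; indeg[4]->0 | ready=[2, 3, 4] | order so far=[0, 1, 5]
  pop 2: indeg[6]->1 | ready=[3, 4] | order so far=[0, 1, 5, 2]
  pop 3: no out-edges | ready=[4] | order so far=[0, 1, 5, 2, 3]
  pop 4: indeg[6]->0 | ready=[6] | order so far=[0, 1, 5, 2, 3, 4]
  pop 6: no out-edges | ready=[] | order so far=[0, 1, 5, 2, 3, 4, 6]
  Result: [0, 1, 5, 2, 3, 4, 6]

Answer: [0, 1, 5, 2, 3, 4, 6]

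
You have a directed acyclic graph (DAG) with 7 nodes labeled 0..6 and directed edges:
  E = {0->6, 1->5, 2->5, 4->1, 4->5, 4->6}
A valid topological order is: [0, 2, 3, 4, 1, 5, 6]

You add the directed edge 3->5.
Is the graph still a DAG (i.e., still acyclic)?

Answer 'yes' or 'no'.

Given toposort: [0, 2, 3, 4, 1, 5, 6]
Position of 3: index 2; position of 5: index 5
New edge 3->5: forward
Forward edge: respects the existing order. Still a DAG, same toposort still valid.
Still a DAG? yes

Answer: yes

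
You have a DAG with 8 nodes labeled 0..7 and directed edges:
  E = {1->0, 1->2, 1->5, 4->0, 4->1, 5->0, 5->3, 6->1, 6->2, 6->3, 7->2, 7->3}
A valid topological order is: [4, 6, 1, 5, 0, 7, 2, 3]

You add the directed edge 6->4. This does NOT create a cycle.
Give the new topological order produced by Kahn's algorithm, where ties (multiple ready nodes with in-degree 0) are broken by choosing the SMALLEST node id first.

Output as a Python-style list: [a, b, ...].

Old toposort: [4, 6, 1, 5, 0, 7, 2, 3]
Added edge: 6->4
Position of 6 (1) > position of 4 (0). Must reorder: 6 must now come before 4.
Run Kahn's algorithm (break ties by smallest node id):
  initial in-degrees: [3, 2, 3, 3, 1, 1, 0, 0]
  ready (indeg=0): [6, 7]
  pop 6: indeg[1]->1; indeg[2]->2; indeg[3]->2; indeg[4]->0 | ready=[4, 7] | order so far=[6]
  pop 4: indeg[0]->2; indeg[1]->0 | ready=[1, 7] | order so far=[6, 4]
  pop 1: indeg[0]->1; indeg[2]->1; indeg[5]->0 | ready=[5, 7] | order so far=[6, 4, 1]
  pop 5: indeg[0]->0; indeg[3]->1 | ready=[0, 7] | order so far=[6, 4, 1, 5]
  pop 0: no out-edges | ready=[7] | order so far=[6, 4, 1, 5, 0]
  pop 7: indeg[2]->0; indeg[3]->0 | ready=[2, 3] | order so far=[6, 4, 1, 5, 0, 7]
  pop 2: no out-edges | ready=[3] | order so far=[6, 4, 1, 5, 0, 7, 2]
  pop 3: no out-edges | ready=[] | order so far=[6, 4, 1, 5, 0, 7, 2, 3]
  Result: [6, 4, 1, 5, 0, 7, 2, 3]

Answer: [6, 4, 1, 5, 0, 7, 2, 3]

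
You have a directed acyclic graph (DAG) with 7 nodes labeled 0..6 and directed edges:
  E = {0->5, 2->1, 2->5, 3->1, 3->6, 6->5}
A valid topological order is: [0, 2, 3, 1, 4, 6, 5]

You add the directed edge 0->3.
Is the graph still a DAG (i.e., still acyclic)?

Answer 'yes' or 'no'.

Answer: yes

Derivation:
Given toposort: [0, 2, 3, 1, 4, 6, 5]
Position of 0: index 0; position of 3: index 2
New edge 0->3: forward
Forward edge: respects the existing order. Still a DAG, same toposort still valid.
Still a DAG? yes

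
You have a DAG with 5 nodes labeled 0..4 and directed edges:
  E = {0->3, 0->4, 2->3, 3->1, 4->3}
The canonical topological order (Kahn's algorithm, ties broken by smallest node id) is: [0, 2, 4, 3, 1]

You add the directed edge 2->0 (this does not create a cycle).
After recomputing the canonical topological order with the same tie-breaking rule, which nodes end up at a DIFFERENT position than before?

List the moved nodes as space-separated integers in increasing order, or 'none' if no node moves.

Old toposort: [0, 2, 4, 3, 1]
Added edge 2->0
Recompute Kahn (smallest-id tiebreak):
  initial in-degrees: [1, 1, 0, 3, 1]
  ready (indeg=0): [2]
  pop 2: indeg[0]->0; indeg[3]->2 | ready=[0] | order so far=[2]
  pop 0: indeg[3]->1; indeg[4]->0 | ready=[4] | order so far=[2, 0]
  pop 4: indeg[3]->0 | ready=[3] | order so far=[2, 0, 4]
  pop 3: indeg[1]->0 | ready=[1] | order so far=[2, 0, 4, 3]
  pop 1: no out-edges | ready=[] | order so far=[2, 0, 4, 3, 1]
New canonical toposort: [2, 0, 4, 3, 1]
Compare positions:
  Node 0: index 0 -> 1 (moved)
  Node 1: index 4 -> 4 (same)
  Node 2: index 1 -> 0 (moved)
  Node 3: index 3 -> 3 (same)
  Node 4: index 2 -> 2 (same)
Nodes that changed position: 0 2

Answer: 0 2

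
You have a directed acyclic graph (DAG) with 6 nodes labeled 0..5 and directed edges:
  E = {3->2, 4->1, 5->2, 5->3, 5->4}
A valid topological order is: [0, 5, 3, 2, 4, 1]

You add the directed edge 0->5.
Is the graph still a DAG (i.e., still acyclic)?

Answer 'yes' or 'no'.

Answer: yes

Derivation:
Given toposort: [0, 5, 3, 2, 4, 1]
Position of 0: index 0; position of 5: index 1
New edge 0->5: forward
Forward edge: respects the existing order. Still a DAG, same toposort still valid.
Still a DAG? yes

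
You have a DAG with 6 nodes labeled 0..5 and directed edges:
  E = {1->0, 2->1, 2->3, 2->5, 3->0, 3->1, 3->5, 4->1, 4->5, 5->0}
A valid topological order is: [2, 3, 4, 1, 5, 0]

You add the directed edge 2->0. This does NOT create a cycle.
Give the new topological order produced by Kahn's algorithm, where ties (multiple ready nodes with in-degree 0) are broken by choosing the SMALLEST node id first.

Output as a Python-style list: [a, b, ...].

Old toposort: [2, 3, 4, 1, 5, 0]
Added edge: 2->0
Position of 2 (0) < position of 0 (5). Old order still valid.
Run Kahn's algorithm (break ties by smallest node id):
  initial in-degrees: [4, 3, 0, 1, 0, 3]
  ready (indeg=0): [2, 4]
  pop 2: indeg[0]->3; indeg[1]->2; indeg[3]->0; indeg[5]->2 | ready=[3, 4] | order so far=[2]
  pop 3: indeg[0]->2; indeg[1]->1; indeg[5]->1 | ready=[4] | order so far=[2, 3]
  pop 4: indeg[1]->0; indeg[5]->0 | ready=[1, 5] | order so far=[2, 3, 4]
  pop 1: indeg[0]->1 | ready=[5] | order so far=[2, 3, 4, 1]
  pop 5: indeg[0]->0 | ready=[0] | order so far=[2, 3, 4, 1, 5]
  pop 0: no out-edges | ready=[] | order so far=[2, 3, 4, 1, 5, 0]
  Result: [2, 3, 4, 1, 5, 0]

Answer: [2, 3, 4, 1, 5, 0]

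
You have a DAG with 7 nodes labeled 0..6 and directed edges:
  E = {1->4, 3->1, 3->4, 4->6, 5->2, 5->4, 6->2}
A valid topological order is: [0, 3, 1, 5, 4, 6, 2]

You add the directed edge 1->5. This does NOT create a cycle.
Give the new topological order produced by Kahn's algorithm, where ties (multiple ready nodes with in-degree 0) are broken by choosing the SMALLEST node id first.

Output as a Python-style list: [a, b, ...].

Answer: [0, 3, 1, 5, 4, 6, 2]

Derivation:
Old toposort: [0, 3, 1, 5, 4, 6, 2]
Added edge: 1->5
Position of 1 (2) < position of 5 (3). Old order still valid.
Run Kahn's algorithm (break ties by smallest node id):
  initial in-degrees: [0, 1, 2, 0, 3, 1, 1]
  ready (indeg=0): [0, 3]
  pop 0: no out-edges | ready=[3] | order so far=[0]
  pop 3: indeg[1]->0; indeg[4]->2 | ready=[1] | order so far=[0, 3]
  pop 1: indeg[4]->1; indeg[5]->0 | ready=[5] | order so far=[0, 3, 1]
  pop 5: indeg[2]->1; indeg[4]->0 | ready=[4] | order so far=[0, 3, 1, 5]
  pop 4: indeg[6]->0 | ready=[6] | order so far=[0, 3, 1, 5, 4]
  pop 6: indeg[2]->0 | ready=[2] | order so far=[0, 3, 1, 5, 4, 6]
  pop 2: no out-edges | ready=[] | order so far=[0, 3, 1, 5, 4, 6, 2]
  Result: [0, 3, 1, 5, 4, 6, 2]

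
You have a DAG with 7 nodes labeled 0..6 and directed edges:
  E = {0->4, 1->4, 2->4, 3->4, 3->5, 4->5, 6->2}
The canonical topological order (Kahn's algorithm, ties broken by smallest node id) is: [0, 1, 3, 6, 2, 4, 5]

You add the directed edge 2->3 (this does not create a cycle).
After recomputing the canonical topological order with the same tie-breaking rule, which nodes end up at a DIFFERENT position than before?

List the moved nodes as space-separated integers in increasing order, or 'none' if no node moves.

Answer: 2 3 6

Derivation:
Old toposort: [0, 1, 3, 6, 2, 4, 5]
Added edge 2->3
Recompute Kahn (smallest-id tiebreak):
  initial in-degrees: [0, 0, 1, 1, 4, 2, 0]
  ready (indeg=0): [0, 1, 6]
  pop 0: indeg[4]->3 | ready=[1, 6] | order so far=[0]
  pop 1: indeg[4]->2 | ready=[6] | order so far=[0, 1]
  pop 6: indeg[2]->0 | ready=[2] | order so far=[0, 1, 6]
  pop 2: indeg[3]->0; indeg[4]->1 | ready=[3] | order so far=[0, 1, 6, 2]
  pop 3: indeg[4]->0; indeg[5]->1 | ready=[4] | order so far=[0, 1, 6, 2, 3]
  pop 4: indeg[5]->0 | ready=[5] | order so far=[0, 1, 6, 2, 3, 4]
  pop 5: no out-edges | ready=[] | order so far=[0, 1, 6, 2, 3, 4, 5]
New canonical toposort: [0, 1, 6, 2, 3, 4, 5]
Compare positions:
  Node 0: index 0 -> 0 (same)
  Node 1: index 1 -> 1 (same)
  Node 2: index 4 -> 3 (moved)
  Node 3: index 2 -> 4 (moved)
  Node 4: index 5 -> 5 (same)
  Node 5: index 6 -> 6 (same)
  Node 6: index 3 -> 2 (moved)
Nodes that changed position: 2 3 6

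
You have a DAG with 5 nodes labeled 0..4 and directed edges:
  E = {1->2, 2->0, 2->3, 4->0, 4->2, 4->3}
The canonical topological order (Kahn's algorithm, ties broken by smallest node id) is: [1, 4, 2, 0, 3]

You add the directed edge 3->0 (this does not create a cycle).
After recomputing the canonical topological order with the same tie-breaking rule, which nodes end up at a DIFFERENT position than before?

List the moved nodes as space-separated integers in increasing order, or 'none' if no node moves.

Answer: 0 3

Derivation:
Old toposort: [1, 4, 2, 0, 3]
Added edge 3->0
Recompute Kahn (smallest-id tiebreak):
  initial in-degrees: [3, 0, 2, 2, 0]
  ready (indeg=0): [1, 4]
  pop 1: indeg[2]->1 | ready=[4] | order so far=[1]
  pop 4: indeg[0]->2; indeg[2]->0; indeg[3]->1 | ready=[2] | order so far=[1, 4]
  pop 2: indeg[0]->1; indeg[3]->0 | ready=[3] | order so far=[1, 4, 2]
  pop 3: indeg[0]->0 | ready=[0] | order so far=[1, 4, 2, 3]
  pop 0: no out-edges | ready=[] | order so far=[1, 4, 2, 3, 0]
New canonical toposort: [1, 4, 2, 3, 0]
Compare positions:
  Node 0: index 3 -> 4 (moved)
  Node 1: index 0 -> 0 (same)
  Node 2: index 2 -> 2 (same)
  Node 3: index 4 -> 3 (moved)
  Node 4: index 1 -> 1 (same)
Nodes that changed position: 0 3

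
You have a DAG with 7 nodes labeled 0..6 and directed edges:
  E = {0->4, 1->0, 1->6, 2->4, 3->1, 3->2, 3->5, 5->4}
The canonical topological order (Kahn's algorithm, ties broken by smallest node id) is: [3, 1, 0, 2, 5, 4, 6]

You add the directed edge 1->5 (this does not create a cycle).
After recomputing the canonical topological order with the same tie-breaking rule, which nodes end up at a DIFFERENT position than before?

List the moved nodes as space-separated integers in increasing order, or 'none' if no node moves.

Old toposort: [3, 1, 0, 2, 5, 4, 6]
Added edge 1->5
Recompute Kahn (smallest-id tiebreak):
  initial in-degrees: [1, 1, 1, 0, 3, 2, 1]
  ready (indeg=0): [3]
  pop 3: indeg[1]->0; indeg[2]->0; indeg[5]->1 | ready=[1, 2] | order so far=[3]
  pop 1: indeg[0]->0; indeg[5]->0; indeg[6]->0 | ready=[0, 2, 5, 6] | order so far=[3, 1]
  pop 0: indeg[4]->2 | ready=[2, 5, 6] | order so far=[3, 1, 0]
  pop 2: indeg[4]->1 | ready=[5, 6] | order so far=[3, 1, 0, 2]
  pop 5: indeg[4]->0 | ready=[4, 6] | order so far=[3, 1, 0, 2, 5]
  pop 4: no out-edges | ready=[6] | order so far=[3, 1, 0, 2, 5, 4]
  pop 6: no out-edges | ready=[] | order so far=[3, 1, 0, 2, 5, 4, 6]
New canonical toposort: [3, 1, 0, 2, 5, 4, 6]
Compare positions:
  Node 0: index 2 -> 2 (same)
  Node 1: index 1 -> 1 (same)
  Node 2: index 3 -> 3 (same)
  Node 3: index 0 -> 0 (same)
  Node 4: index 5 -> 5 (same)
  Node 5: index 4 -> 4 (same)
  Node 6: index 6 -> 6 (same)
Nodes that changed position: none

Answer: none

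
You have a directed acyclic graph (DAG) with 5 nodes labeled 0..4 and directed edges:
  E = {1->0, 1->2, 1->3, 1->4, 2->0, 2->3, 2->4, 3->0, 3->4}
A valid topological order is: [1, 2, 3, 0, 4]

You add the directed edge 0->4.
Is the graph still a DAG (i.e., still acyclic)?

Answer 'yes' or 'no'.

Answer: yes

Derivation:
Given toposort: [1, 2, 3, 0, 4]
Position of 0: index 3; position of 4: index 4
New edge 0->4: forward
Forward edge: respects the existing order. Still a DAG, same toposort still valid.
Still a DAG? yes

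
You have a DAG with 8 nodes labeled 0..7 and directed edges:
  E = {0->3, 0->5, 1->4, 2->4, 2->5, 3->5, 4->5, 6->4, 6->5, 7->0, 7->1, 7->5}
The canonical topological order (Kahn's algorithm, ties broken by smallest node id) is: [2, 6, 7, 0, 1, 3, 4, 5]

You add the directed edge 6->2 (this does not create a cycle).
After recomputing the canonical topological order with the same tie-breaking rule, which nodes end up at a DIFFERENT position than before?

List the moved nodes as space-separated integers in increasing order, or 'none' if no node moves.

Old toposort: [2, 6, 7, 0, 1, 3, 4, 5]
Added edge 6->2
Recompute Kahn (smallest-id tiebreak):
  initial in-degrees: [1, 1, 1, 1, 3, 6, 0, 0]
  ready (indeg=0): [6, 7]
  pop 6: indeg[2]->0; indeg[4]->2; indeg[5]->5 | ready=[2, 7] | order so far=[6]
  pop 2: indeg[4]->1; indeg[5]->4 | ready=[7] | order so far=[6, 2]
  pop 7: indeg[0]->0; indeg[1]->0; indeg[5]->3 | ready=[0, 1] | order so far=[6, 2, 7]
  pop 0: indeg[3]->0; indeg[5]->2 | ready=[1, 3] | order so far=[6, 2, 7, 0]
  pop 1: indeg[4]->0 | ready=[3, 4] | order so far=[6, 2, 7, 0, 1]
  pop 3: indeg[5]->1 | ready=[4] | order so far=[6, 2, 7, 0, 1, 3]
  pop 4: indeg[5]->0 | ready=[5] | order so far=[6, 2, 7, 0, 1, 3, 4]
  pop 5: no out-edges | ready=[] | order so far=[6, 2, 7, 0, 1, 3, 4, 5]
New canonical toposort: [6, 2, 7, 0, 1, 3, 4, 5]
Compare positions:
  Node 0: index 3 -> 3 (same)
  Node 1: index 4 -> 4 (same)
  Node 2: index 0 -> 1 (moved)
  Node 3: index 5 -> 5 (same)
  Node 4: index 6 -> 6 (same)
  Node 5: index 7 -> 7 (same)
  Node 6: index 1 -> 0 (moved)
  Node 7: index 2 -> 2 (same)
Nodes that changed position: 2 6

Answer: 2 6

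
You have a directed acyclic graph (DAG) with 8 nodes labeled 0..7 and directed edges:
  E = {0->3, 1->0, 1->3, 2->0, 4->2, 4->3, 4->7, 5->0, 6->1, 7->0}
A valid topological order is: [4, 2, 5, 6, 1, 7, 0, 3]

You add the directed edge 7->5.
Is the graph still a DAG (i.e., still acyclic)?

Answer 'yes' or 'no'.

Given toposort: [4, 2, 5, 6, 1, 7, 0, 3]
Position of 7: index 5; position of 5: index 2
New edge 7->5: backward (u after v in old order)
Backward edge: old toposort is now invalid. Check if this creates a cycle.
Does 5 already reach 7? Reachable from 5: [0, 3, 5]. NO -> still a DAG (reorder needed).
Still a DAG? yes

Answer: yes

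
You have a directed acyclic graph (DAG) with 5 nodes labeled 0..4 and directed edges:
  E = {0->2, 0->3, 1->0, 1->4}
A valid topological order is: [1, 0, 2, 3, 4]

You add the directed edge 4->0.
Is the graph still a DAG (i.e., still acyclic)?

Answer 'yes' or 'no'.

Answer: yes

Derivation:
Given toposort: [1, 0, 2, 3, 4]
Position of 4: index 4; position of 0: index 1
New edge 4->0: backward (u after v in old order)
Backward edge: old toposort is now invalid. Check if this creates a cycle.
Does 0 already reach 4? Reachable from 0: [0, 2, 3]. NO -> still a DAG (reorder needed).
Still a DAG? yes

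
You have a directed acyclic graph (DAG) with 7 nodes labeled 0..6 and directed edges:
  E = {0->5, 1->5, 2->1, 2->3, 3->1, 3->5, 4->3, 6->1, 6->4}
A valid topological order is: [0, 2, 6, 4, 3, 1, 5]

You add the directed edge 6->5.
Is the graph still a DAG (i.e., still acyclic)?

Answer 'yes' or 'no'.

Given toposort: [0, 2, 6, 4, 3, 1, 5]
Position of 6: index 2; position of 5: index 6
New edge 6->5: forward
Forward edge: respects the existing order. Still a DAG, same toposort still valid.
Still a DAG? yes

Answer: yes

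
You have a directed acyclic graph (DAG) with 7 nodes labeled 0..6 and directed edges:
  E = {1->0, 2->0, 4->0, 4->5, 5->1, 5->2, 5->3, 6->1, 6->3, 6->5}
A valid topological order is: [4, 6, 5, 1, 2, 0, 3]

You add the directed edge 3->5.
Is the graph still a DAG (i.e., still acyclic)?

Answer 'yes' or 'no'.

Given toposort: [4, 6, 5, 1, 2, 0, 3]
Position of 3: index 6; position of 5: index 2
New edge 3->5: backward (u after v in old order)
Backward edge: old toposort is now invalid. Check if this creates a cycle.
Does 5 already reach 3? Reachable from 5: [0, 1, 2, 3, 5]. YES -> cycle!
Still a DAG? no

Answer: no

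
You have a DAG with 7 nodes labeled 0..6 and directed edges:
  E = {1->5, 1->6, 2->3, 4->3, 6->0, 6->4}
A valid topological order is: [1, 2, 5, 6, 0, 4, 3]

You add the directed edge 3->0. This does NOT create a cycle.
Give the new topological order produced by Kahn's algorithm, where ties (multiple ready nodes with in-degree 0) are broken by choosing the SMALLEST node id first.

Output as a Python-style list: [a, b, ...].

Old toposort: [1, 2, 5, 6, 0, 4, 3]
Added edge: 3->0
Position of 3 (6) > position of 0 (4). Must reorder: 3 must now come before 0.
Run Kahn's algorithm (break ties by smallest node id):
  initial in-degrees: [2, 0, 0, 2, 1, 1, 1]
  ready (indeg=0): [1, 2]
  pop 1: indeg[5]->0; indeg[6]->0 | ready=[2, 5, 6] | order so far=[1]
  pop 2: indeg[3]->1 | ready=[5, 6] | order so far=[1, 2]
  pop 5: no out-edges | ready=[6] | order so far=[1, 2, 5]
  pop 6: indeg[0]->1; indeg[4]->0 | ready=[4] | order so far=[1, 2, 5, 6]
  pop 4: indeg[3]->0 | ready=[3] | order so far=[1, 2, 5, 6, 4]
  pop 3: indeg[0]->0 | ready=[0] | order so far=[1, 2, 5, 6, 4, 3]
  pop 0: no out-edges | ready=[] | order so far=[1, 2, 5, 6, 4, 3, 0]
  Result: [1, 2, 5, 6, 4, 3, 0]

Answer: [1, 2, 5, 6, 4, 3, 0]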